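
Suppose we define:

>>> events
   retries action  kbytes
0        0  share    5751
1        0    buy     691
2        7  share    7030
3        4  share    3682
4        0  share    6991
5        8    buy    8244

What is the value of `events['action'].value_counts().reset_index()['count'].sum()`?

6

value_counts of action:
action
share    4
buy      2
Name: count, dtype: int64
reset_index():
  action  count
0  share      4
1    buy      2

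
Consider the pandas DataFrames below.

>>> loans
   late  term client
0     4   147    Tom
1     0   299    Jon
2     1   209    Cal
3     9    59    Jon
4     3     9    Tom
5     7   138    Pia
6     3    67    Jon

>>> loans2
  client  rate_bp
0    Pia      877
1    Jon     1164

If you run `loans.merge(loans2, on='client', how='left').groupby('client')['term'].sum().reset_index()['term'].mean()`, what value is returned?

232.0

merge on 'client' (how='left') → 7 rows:
   late  term client  rate_bp
0     4   147    Tom      NaN
1     0   299    Jon   1164.0
2     1   209    Cal      NaN
3     9    59    Jon   1164.0
4     3     9    Tom      NaN
5     7   138    Pia    877.0
6     3    67    Jon   1164.0
group by client, sum of term:
client
Cal    209
Jon    425
Pia    138
Tom    156
Name: term, dtype: int64
reset_index():
  client  term
0    Cal   209
1    Jon   425
2    Pia   138
3    Tom   156
Reading off the mean of column 'term', we get 232.0.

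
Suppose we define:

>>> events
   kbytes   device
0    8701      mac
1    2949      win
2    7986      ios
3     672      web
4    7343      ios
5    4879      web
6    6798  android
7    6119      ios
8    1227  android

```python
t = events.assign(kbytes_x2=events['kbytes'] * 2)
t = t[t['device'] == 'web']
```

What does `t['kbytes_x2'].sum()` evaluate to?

add column kbytes_x2 = events['kbytes'] * 2:
   kbytes   device  kbytes_x2
0    8701      mac      17402
1    2949      win       5898
2    7986      ios      15972
3     672      web       1344
4    7343      ios      14686
5    4879      web       9758
6    6798  android      13596
7    6119      ios      12238
8    1227  android       2454
filter rows where device == 'web':
   kbytes device  kbytes_x2
3     672    web       1344
5    4879    web       9758
The sum of column 'kbytes_x2' is 11102.

11102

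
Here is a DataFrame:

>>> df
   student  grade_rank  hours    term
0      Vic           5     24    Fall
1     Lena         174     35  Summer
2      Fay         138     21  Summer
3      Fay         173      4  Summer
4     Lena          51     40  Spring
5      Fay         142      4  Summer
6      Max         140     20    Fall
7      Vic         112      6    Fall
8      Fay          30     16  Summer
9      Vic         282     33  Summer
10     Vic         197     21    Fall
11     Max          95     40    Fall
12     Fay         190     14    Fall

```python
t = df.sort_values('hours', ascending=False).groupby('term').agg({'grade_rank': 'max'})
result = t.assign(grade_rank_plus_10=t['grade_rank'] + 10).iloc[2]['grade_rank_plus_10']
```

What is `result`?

sort by hours descending:
   student  grade_rank  hours    term
4     Lena          51     40  Spring
11     Max          95     40    Fall
1     Lena         174     35  Summer
9      Vic         282     33  Summer
0      Vic           5     24    Fall
2      Fay         138     21  Summer
10     Vic         197     21    Fall
6      Max         140     20    Fall
8      Fay          30     16  Summer
12     Fay         190     14    Fall
7      Vic         112      6    Fall
3      Fay         173      4  Summer
5      Fay         142      4  Summer
group by term, max of grade_rank:
        grade_rank
term              
Fall           197
Spring          51
Summer         282
add column grade_rank_plus_10 = t['grade_rank'] + 10:
        grade_rank  grade_rank_plus_10
term                                  
Fall           197                 207
Spring          51                  61
Summer         282                 292

292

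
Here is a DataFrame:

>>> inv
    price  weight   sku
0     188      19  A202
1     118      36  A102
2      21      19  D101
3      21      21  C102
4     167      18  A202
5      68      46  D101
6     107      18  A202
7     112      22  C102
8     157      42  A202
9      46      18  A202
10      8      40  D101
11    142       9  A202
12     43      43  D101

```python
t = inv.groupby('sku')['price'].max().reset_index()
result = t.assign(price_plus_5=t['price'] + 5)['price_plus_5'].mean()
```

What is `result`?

126.5

group by sku, max of price:
sku
A102    118
A202    188
C102    112
D101     68
Name: price, dtype: int64
reset_index():
    sku  price
0  A102    118
1  A202    188
2  C102    112
3  D101     68
add column price_plus_5 = t['price'] + 5:
    sku  price  price_plus_5
0  A102    118           123
1  A202    188           193
2  C102    112           117
3  D101     68            73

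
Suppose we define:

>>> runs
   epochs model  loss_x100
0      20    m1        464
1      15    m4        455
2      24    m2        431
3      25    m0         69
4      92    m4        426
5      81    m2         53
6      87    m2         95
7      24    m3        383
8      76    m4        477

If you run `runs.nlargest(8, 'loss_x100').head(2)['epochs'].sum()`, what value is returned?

take 8 rows with largest loss_x100:
   epochs model  loss_x100
8      76    m4        477
0      20    m1        464
1      15    m4        455
2      24    m2        431
4      92    m4        426
7      24    m3        383
6      87    m2         95
3      25    m0         69
take first 2 rows:
   epochs model  loss_x100
8      76    m4        477
0      20    m1        464

96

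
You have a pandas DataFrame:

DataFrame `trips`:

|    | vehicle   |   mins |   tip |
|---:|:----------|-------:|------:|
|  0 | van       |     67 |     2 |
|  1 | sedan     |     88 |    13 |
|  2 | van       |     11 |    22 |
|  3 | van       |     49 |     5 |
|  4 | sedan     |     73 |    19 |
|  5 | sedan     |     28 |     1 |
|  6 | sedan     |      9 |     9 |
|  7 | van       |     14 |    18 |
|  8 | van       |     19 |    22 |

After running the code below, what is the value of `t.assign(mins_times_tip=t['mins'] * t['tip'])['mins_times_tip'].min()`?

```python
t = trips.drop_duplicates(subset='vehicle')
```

drop duplicate vehicle (keep=first):
  vehicle  mins  tip
0     van    67    2
1   sedan    88   13
add column mins_times_tip = t['mins'] * t['tip']:
  vehicle  mins  tip  mins_times_tip
0     van    67    2             134
1   sedan    88   13            1144

134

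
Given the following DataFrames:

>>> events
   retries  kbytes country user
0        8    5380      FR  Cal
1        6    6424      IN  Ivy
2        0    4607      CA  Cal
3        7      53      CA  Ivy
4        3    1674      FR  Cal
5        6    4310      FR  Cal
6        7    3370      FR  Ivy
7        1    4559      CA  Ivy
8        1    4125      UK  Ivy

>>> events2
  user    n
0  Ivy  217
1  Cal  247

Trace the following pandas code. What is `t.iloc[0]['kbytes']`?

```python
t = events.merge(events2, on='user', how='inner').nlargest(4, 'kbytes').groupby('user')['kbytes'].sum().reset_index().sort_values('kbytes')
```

9987

merge on 'user' (how='inner') → 9 rows:
   retries  kbytes country user    n
0        8    5380      FR  Cal  247
1        6    6424      IN  Ivy  217
2        0    4607      CA  Cal  247
3        7      53      CA  Ivy  217
4        3    1674      FR  Cal  247
5        6    4310      FR  Cal  247
6        7    3370      FR  Ivy  217
7        1    4559      CA  Ivy  217
8        1    4125      UK  Ivy  217
take 4 rows with largest kbytes:
   retries  kbytes country user    n
1        6    6424      IN  Ivy  217
0        8    5380      FR  Cal  247
2        0    4607      CA  Cal  247
7        1    4559      CA  Ivy  217
group by user, sum of kbytes:
user
Cal     9987
Ivy    10983
Name: kbytes, dtype: int64
reset_index():
  user  kbytes
0  Cal    9987
1  Ivy   10983
sort by kbytes:
  user  kbytes
0  Cal    9987
1  Ivy   10983
Then the value at position 0, column 'kbytes': 9987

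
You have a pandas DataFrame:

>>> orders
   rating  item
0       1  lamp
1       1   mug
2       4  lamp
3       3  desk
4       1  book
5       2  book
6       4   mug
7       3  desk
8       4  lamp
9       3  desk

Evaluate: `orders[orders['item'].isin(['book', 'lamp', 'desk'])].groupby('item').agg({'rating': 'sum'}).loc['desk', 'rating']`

filter rows where item in ['book', 'lamp', 'desk']:
   rating  item
0       1  lamp
2       4  lamp
3       3  desk
4       1  book
5       2  book
7       3  desk
8       4  lamp
9       3  desk
group by item, sum of rating:
      rating
item        
book       3
desk       9
lamp       9
Taking the value at row 'desk', column 'rating' gives 9.

9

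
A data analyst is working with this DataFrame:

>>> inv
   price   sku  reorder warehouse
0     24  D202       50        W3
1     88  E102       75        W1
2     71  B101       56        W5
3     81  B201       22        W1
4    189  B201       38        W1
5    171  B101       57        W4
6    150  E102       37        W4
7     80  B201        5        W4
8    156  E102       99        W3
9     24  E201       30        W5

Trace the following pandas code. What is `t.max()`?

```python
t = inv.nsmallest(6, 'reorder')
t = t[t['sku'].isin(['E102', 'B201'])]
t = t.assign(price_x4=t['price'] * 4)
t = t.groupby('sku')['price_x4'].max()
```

take 6 rows with smallest reorder:
   price   sku  reorder warehouse
7     80  B201        5        W4
3     81  B201       22        W1
9     24  E201       30        W5
6    150  E102       37        W4
4    189  B201       38        W1
0     24  D202       50        W3
filter rows where sku in ['E102', 'B201']:
   price   sku  reorder warehouse
7     80  B201        5        W4
3     81  B201       22        W1
6    150  E102       37        W4
4    189  B201       38        W1
add column price_x4 = t['price'] * 4:
   price   sku  reorder warehouse  price_x4
7     80  B201        5        W4       320
3     81  B201       22        W1       324
6    150  E102       37        W4       600
4    189  B201       38        W1       756
group by sku, max of price_x4:
sku
B201    756
E102    600
Name: price_x4, dtype: int64

756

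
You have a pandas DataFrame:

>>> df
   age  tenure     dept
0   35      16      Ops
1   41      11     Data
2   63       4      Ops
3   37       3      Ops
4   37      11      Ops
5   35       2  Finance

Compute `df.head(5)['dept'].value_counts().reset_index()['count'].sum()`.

take first 5 rows:
   age  tenure  dept
0   35      16   Ops
1   41      11  Data
2   63       4   Ops
3   37       3   Ops
4   37      11   Ops
value_counts of dept:
dept
Ops     4
Data    1
Name: count, dtype: int64
reset_index():
   dept  count
0   Ops      4
1  Data      1
The sum of column 'count' is 5.

5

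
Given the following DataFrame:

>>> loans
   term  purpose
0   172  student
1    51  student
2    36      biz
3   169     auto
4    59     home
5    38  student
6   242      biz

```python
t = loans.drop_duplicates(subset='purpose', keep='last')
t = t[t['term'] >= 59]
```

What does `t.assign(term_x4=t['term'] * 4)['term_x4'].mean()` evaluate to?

drop duplicate purpose (keep=last):
   term  purpose
3   169     auto
4    59     home
5    38  student
6   242      biz
filter rows where term >= 59:
   term purpose
3   169    auto
4    59    home
6   242     biz
add column term_x4 = t['term'] * 4:
   term purpose  term_x4
3   169    auto      676
4    59    home      236
6   242     biz      968
Taking the mean of column 'term_x4' gives 626.666666667.

626.666666667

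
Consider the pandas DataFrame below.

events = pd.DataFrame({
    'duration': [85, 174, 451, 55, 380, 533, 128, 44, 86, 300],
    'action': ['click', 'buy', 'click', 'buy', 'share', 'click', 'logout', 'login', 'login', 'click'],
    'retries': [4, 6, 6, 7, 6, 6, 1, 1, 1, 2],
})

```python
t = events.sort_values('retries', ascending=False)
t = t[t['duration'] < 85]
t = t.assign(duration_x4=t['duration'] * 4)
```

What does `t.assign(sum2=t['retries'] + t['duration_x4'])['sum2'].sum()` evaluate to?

404

sort by retries descending:
   duration  action  retries
3        55     buy        7
1       174     buy        6
2       451   click        6
4       380   share        6
5       533   click        6
0        85   click        4
9       300   click        2
6       128  logout        1
7        44   login        1
8        86   login        1
filter rows where duration < 85:
   duration action  retries
3        55    buy        7
7        44  login        1
add column duration_x4 = t['duration'] * 4:
   duration action  retries  duration_x4
3        55    buy        7          220
7        44  login        1          176
add column sum2 = t['retries'] + t['duration_x4']:
   duration action  retries  duration_x4  sum2
3        55    buy        7          220   227
7        44  login        1          176   177
So sum() = 404.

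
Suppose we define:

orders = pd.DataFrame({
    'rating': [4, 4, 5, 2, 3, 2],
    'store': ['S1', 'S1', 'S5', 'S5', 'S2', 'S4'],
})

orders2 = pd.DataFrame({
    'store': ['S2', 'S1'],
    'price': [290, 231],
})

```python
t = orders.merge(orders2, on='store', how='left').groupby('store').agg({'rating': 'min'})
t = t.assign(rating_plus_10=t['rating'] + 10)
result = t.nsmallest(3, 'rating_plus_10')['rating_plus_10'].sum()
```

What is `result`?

merge on 'store' (how='left') → 6 rows:
   rating store  price
0       4    S1  231.0
1       4    S1  231.0
2       5    S5    NaN
3       2    S5    NaN
4       3    S2  290.0
5       2    S4    NaN
group by store, min of rating:
       rating
store        
S1          4
S2          3
S4          2
S5          2
add column rating_plus_10 = t['rating'] + 10:
       rating  rating_plus_10
store                        
S1          4              14
S2          3              13
S4          2              12
S5          2              12
take 3 rows with smallest rating_plus_10:
       rating  rating_plus_10
store                        
S4          2              12
S5          2              12
S2          3              13
Reading off the sum of column 'rating_plus_10', we get 37.

37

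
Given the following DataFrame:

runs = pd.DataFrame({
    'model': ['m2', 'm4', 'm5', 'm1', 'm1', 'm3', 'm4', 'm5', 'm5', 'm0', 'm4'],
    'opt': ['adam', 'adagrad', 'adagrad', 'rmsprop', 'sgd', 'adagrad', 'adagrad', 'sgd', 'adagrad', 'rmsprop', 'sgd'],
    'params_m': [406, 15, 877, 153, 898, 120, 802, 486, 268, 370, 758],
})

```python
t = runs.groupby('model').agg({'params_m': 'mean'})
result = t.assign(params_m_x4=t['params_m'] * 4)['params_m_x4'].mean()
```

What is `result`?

1660.11111111

group by model, mean of params_m:
         params_m
model            
m0     370.000000
m1     525.500000
m2     406.000000
m3     120.000000
m4     525.000000
m5     543.666667
add column params_m_x4 = t['params_m'] * 4:
         params_m  params_m_x4
model                         
m0     370.000000  1480.000000
m1     525.500000  2102.000000
m2     406.000000  1624.000000
m3     120.000000   480.000000
m4     525.000000  2100.000000
m5     543.666667  2174.666667
mean of column 'params_m_x4' → 1660.11111111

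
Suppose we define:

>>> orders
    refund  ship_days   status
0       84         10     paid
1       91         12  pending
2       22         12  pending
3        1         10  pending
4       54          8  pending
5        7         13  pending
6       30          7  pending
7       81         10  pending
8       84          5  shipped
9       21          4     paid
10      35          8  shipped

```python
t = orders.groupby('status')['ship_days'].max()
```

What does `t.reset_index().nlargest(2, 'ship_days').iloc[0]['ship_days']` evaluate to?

13

group by status, max of ship_days:
status
paid       10
pending    13
shipped     8
Name: ship_days, dtype: int64
reset_index():
    status  ship_days
0     paid         10
1  pending         13
2  shipped          8
take 2 rows with largest ship_days:
    status  ship_days
1  pending         13
0     paid         10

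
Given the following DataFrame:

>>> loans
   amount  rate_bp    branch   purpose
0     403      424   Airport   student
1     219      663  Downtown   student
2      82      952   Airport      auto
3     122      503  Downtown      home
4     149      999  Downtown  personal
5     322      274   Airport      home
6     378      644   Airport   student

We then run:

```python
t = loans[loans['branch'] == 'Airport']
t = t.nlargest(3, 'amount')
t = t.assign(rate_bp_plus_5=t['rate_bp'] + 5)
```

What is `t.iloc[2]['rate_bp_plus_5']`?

279

filter rows where branch == 'Airport':
   amount  rate_bp   branch  purpose
0     403      424  Airport  student
2      82      952  Airport     auto
5     322      274  Airport     home
6     378      644  Airport  student
take 3 rows with largest amount:
   amount  rate_bp   branch  purpose
0     403      424  Airport  student
6     378      644  Airport  student
5     322      274  Airport     home
add column rate_bp_plus_5 = t['rate_bp'] + 5:
   amount  rate_bp   branch  purpose  rate_bp_plus_5
0     403      424  Airport  student             429
6     378      644  Airport  student             649
5     322      274  Airport     home             279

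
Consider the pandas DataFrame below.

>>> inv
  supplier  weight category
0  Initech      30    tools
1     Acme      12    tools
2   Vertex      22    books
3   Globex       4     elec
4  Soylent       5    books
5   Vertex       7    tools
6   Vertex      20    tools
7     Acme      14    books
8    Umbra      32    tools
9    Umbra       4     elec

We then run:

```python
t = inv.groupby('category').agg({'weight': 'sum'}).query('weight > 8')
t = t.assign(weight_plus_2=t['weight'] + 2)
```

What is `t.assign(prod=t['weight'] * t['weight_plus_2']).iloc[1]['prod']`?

group by category, sum of weight:
          weight
category        
books         41
elec           8
tools        101
filter rows where weight > 8:
          weight
category        
books         41
tools        101
add column weight_plus_2 = t['weight'] + 2:
          weight  weight_plus_2
category                       
books         41             43
tools        101            103
add column prod = t['weight'] * t['weight_plus_2']:
          weight  weight_plus_2   prod
category                              
books         41             43   1763
tools        101            103  10403
Finally, value at position 1, column 'prod' = 10403.

10403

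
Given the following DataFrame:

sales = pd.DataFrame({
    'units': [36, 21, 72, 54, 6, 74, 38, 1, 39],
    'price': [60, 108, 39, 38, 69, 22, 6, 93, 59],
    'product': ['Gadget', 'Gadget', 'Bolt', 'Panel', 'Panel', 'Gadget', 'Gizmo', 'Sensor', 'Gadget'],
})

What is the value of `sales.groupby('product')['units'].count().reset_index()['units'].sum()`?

9

group by product, count of units:
product
Bolt      1
Gadget    4
Gizmo     1
Panel     2
Sensor    1
Name: units, dtype: int64
reset_index():
  product  units
0    Bolt      1
1  Gadget      4
2   Gizmo      1
3   Panel      2
4  Sensor      1
The sum of column 'units' is 9.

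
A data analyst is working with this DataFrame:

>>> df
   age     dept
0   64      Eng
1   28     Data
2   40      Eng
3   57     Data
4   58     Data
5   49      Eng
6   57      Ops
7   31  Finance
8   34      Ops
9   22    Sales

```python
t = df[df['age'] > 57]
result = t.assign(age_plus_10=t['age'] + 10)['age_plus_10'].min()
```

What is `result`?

68

filter rows where age > 57:
   age  dept
0   64   Eng
4   58  Data
add column age_plus_10 = t['age'] + 10:
   age  dept  age_plus_10
0   64   Eng           74
4   58  Data           68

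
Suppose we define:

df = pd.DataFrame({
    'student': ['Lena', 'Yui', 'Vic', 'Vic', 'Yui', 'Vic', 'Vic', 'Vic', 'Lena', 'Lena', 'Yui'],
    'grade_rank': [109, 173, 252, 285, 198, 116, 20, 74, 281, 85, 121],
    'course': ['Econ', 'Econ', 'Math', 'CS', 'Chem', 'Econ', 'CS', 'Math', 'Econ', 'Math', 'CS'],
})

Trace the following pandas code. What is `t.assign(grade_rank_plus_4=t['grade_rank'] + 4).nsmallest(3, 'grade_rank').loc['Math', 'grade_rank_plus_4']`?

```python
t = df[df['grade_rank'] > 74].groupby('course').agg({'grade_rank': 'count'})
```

filter rows where grade_rank > 74:
   student  grade_rank course
0     Lena         109   Econ
1      Yui         173   Econ
2      Vic         252   Math
3      Vic         285     CS
4      Yui         198   Chem
5      Vic         116   Econ
8     Lena         281   Econ
9     Lena          85   Math
10     Yui         121     CS
group by course, count of grade_rank:
        grade_rank
course            
CS               2
Chem             1
Econ             4
Math             2
add column grade_rank_plus_4 = t['grade_rank'] + 4:
        grade_rank  grade_rank_plus_4
course                               
CS               2                  6
Chem             1                  5
Econ             4                  8
Math             2                  6
take 3 rows with smallest grade_rank:
        grade_rank  grade_rank_plus_4
course                               
Chem             1                  5
CS               2                  6
Math             2                  6
value at row 'Math', column 'grade_rank_plus_4' → 6

6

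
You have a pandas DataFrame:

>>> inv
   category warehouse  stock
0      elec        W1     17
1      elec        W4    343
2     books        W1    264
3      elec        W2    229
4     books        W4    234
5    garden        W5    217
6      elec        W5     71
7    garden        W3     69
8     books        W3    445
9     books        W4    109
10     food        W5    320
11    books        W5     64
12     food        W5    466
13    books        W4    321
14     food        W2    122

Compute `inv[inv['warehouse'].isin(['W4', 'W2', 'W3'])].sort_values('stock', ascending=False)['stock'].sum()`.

1872

filter rows where warehouse in ['W4', 'W2', 'W3']:
   category warehouse  stock
1      elec        W4    343
3      elec        W2    229
4     books        W4    234
7    garden        W3     69
8     books        W3    445
9     books        W4    109
13    books        W4    321
14     food        W2    122
sort by stock descending:
   category warehouse  stock
8     books        W3    445
1      elec        W4    343
13    books        W4    321
4     books        W4    234
3      elec        W2    229
14     food        W2    122
9     books        W4    109
7    garden        W3     69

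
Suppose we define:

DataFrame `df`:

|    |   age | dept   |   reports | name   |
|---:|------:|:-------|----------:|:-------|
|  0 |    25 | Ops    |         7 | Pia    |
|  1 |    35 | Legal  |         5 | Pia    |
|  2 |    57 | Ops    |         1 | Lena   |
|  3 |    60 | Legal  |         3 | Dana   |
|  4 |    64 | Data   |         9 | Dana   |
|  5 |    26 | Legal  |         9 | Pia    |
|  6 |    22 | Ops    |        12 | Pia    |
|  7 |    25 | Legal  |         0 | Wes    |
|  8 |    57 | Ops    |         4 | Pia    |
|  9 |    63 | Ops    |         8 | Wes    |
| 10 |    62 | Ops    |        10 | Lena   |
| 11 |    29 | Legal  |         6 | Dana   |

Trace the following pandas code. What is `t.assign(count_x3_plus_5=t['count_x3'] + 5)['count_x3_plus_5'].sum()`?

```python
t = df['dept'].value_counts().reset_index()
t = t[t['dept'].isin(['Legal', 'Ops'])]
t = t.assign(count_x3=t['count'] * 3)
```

value_counts of dept:
dept
Ops      6
Legal    5
Data     1
Name: count, dtype: int64
reset_index():
    dept  count
0    Ops      6
1  Legal      5
2   Data      1
filter rows where dept in ['Legal', 'Ops']:
    dept  count
0    Ops      6
1  Legal      5
add column count_x3 = t['count'] * 3:
    dept  count  count_x3
0    Ops      6        18
1  Legal      5        15
add column count_x3_plus_5 = t['count_x3'] + 5:
    dept  count  count_x3  count_x3_plus_5
0    Ops      6        18               23
1  Legal      5        15               20

43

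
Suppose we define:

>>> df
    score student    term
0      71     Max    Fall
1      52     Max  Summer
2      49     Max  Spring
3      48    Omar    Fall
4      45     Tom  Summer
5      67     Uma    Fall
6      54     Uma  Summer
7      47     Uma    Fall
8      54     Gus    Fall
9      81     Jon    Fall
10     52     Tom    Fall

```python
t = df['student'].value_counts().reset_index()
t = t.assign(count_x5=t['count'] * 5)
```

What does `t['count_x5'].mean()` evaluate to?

value_counts of student:
student
Max     3
Uma     3
Tom     2
Omar    1
Gus     1
Jon     1
Name: count, dtype: int64
reset_index():
  student  count
0     Max      3
1     Uma      3
2     Tom      2
3    Omar      1
4     Gus      1
5     Jon      1
add column count_x5 = t['count'] * 5:
  student  count  count_x5
0     Max      3        15
1     Uma      3        15
2     Tom      2        10
3    Omar      1         5
4     Gus      1         5
5     Jon      1         5
Hence 9.16666666667.

9.16666666667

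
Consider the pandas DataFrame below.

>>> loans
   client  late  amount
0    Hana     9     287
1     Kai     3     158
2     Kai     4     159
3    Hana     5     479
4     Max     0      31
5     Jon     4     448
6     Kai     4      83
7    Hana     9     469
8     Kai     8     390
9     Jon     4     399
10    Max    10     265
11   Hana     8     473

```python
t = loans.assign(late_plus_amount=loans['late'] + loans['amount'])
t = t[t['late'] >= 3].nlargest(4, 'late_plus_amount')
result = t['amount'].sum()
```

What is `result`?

1869

add column late_plus_amount = loans['late'] + loans['amount']:
   client  late  amount  late_plus_amount
0    Hana     9     287               296
1     Kai     3     158               161
2     Kai     4     159               163
3    Hana     5     479               484
4     Max     0      31                31
5     Jon     4     448               452
6     Kai     4      83                87
7    Hana     9     469               478
8     Kai     8     390               398
9     Jon     4     399               403
10    Max    10     265               275
11   Hana     8     473               481
filter rows where late >= 3:
   client  late  amount  late_plus_amount
0    Hana     9     287               296
1     Kai     3     158               161
2     Kai     4     159               163
3    Hana     5     479               484
5     Jon     4     448               452
6     Kai     4      83                87
7    Hana     9     469               478
8     Kai     8     390               398
9     Jon     4     399               403
10    Max    10     265               275
11   Hana     8     473               481
take 4 rows with largest late_plus_amount:
   client  late  amount  late_plus_amount
3    Hana     5     479               484
11   Hana     8     473               481
7    Hana     9     469               478
5     Jon     4     448               452
Then the sum of column 'amount': 1869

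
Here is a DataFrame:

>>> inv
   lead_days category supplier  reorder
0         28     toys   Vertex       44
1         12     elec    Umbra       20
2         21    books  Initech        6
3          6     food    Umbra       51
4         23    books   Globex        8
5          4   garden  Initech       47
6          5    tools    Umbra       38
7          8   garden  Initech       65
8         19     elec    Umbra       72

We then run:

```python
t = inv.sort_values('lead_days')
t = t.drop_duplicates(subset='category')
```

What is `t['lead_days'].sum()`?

sort by lead_days:
   lead_days category supplier  reorder
5          4   garden  Initech       47
6          5    tools    Umbra       38
3          6     food    Umbra       51
7          8   garden  Initech       65
1         12     elec    Umbra       20
8         19     elec    Umbra       72
2         21    books  Initech        6
4         23    books   Globex        8
0         28     toys   Vertex       44
drop duplicate category (keep=first):
   lead_days category supplier  reorder
5          4   garden  Initech       47
6          5    tools    Umbra       38
3          6     food    Umbra       51
1         12     elec    Umbra       20
2         21    books  Initech        6
0         28     toys   Vertex       44
So sum() = 76.

76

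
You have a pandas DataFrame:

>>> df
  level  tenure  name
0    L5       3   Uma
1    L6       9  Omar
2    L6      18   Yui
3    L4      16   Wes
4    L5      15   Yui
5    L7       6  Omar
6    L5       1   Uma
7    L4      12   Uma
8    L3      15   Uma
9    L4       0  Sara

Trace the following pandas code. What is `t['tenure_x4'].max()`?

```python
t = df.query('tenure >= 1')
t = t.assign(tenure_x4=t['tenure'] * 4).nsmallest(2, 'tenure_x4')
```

filter rows where tenure >= 1:
  level  tenure  name
0    L5       3   Uma
1    L6       9  Omar
2    L6      18   Yui
3    L4      16   Wes
4    L5      15   Yui
5    L7       6  Omar
6    L5       1   Uma
7    L4      12   Uma
8    L3      15   Uma
add column tenure_x4 = t['tenure'] * 4:
  level  tenure  name  tenure_x4
0    L5       3   Uma         12
1    L6       9  Omar         36
2    L6      18   Yui         72
3    L4      16   Wes         64
4    L5      15   Yui         60
5    L7       6  Omar         24
6    L5       1   Uma          4
7    L4      12   Uma         48
8    L3      15   Uma         60
take 2 rows with smallest tenure_x4:
  level  tenure name  tenure_x4
6    L5       1  Uma          4
0    L5       3  Uma         12
Reading off the max of column 'tenure_x4', we get 12.

12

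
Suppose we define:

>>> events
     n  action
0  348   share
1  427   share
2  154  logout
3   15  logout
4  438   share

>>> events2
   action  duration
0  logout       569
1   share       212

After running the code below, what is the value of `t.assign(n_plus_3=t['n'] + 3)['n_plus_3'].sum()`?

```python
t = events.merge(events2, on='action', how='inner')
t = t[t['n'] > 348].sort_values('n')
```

merge on 'action' (how='inner') → 5 rows:
     n  action  duration
0  348   share       212
1  427   share       212
2  154  logout       569
3   15  logout       569
4  438   share       212
filter rows where n > 348:
     n action  duration
1  427  share       212
4  438  share       212
sort by n:
     n action  duration
1  427  share       212
4  438  share       212
add column n_plus_3 = t['n'] + 3:
     n action  duration  n_plus_3
1  427  share       212       430
4  438  share       212       441
Then the sum of column 'n_plus_3': 871

871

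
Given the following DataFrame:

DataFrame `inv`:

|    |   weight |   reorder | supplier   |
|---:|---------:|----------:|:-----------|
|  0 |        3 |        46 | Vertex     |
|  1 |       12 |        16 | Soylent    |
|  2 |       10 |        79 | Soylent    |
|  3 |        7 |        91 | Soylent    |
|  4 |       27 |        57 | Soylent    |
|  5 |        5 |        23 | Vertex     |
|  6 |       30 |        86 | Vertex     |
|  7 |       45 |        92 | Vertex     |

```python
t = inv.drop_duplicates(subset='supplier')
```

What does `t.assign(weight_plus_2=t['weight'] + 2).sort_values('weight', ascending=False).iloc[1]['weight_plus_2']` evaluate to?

drop duplicate supplier (keep=first):
   weight  reorder supplier
0       3       46   Vertex
1      12       16  Soylent
add column weight_plus_2 = t['weight'] + 2:
   weight  reorder supplier  weight_plus_2
0       3       46   Vertex              5
1      12       16  Soylent             14
sort by weight descending:
   weight  reorder supplier  weight_plus_2
1      12       16  Soylent             14
0       3       46   Vertex              5
value at position 1, column 'weight_plus_2' → 5

5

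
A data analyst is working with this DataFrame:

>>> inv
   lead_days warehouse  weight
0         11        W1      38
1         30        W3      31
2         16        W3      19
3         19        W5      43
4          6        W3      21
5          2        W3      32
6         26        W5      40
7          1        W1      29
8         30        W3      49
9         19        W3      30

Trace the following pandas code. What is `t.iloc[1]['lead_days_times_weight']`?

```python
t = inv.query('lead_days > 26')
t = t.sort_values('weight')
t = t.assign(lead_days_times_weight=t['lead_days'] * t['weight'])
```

1470

filter rows where lead_days > 26:
   lead_days warehouse  weight
1         30        W3      31
8         30        W3      49
sort by weight:
   lead_days warehouse  weight
1         30        W3      31
8         30        W3      49
add column lead_days_times_weight = t['lead_days'] * t['weight']:
   lead_days warehouse  weight  lead_days_times_weight
1         30        W3      31                     930
8         30        W3      49                    1470
Reading off the value at position 1, column 'lead_days_times_weight', we get 1470.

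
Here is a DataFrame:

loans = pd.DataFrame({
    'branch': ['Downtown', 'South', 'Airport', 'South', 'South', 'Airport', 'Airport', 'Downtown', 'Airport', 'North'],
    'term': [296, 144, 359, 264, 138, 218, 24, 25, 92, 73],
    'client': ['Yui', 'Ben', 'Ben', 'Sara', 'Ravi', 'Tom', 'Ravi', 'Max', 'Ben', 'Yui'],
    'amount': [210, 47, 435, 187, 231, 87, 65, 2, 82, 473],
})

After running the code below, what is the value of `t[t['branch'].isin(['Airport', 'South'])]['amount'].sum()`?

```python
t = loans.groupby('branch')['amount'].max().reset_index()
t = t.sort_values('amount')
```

group by branch, max of amount:
branch
Airport     435
Downtown    210
North       473
South       231
Name: amount, dtype: int64
reset_index():
     branch  amount
0   Airport     435
1  Downtown     210
2     North     473
3     South     231
sort by amount:
     branch  amount
1  Downtown     210
3     South     231
0   Airport     435
2     North     473
filter rows where branch in ['Airport', 'South']:
    branch  amount
3    South     231
0  Airport     435
So sum() = 666.

666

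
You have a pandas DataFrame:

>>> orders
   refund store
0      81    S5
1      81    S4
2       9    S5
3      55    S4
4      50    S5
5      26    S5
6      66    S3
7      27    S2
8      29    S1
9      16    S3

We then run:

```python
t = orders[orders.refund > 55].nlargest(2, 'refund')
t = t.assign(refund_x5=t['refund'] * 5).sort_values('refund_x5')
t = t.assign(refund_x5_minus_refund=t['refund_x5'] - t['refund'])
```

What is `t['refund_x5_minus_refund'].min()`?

filter rows where refund > 55:
   refund store
0      81    S5
1      81    S4
6      66    S3
take 2 rows with largest refund:
   refund store
0      81    S5
1      81    S4
add column refund_x5 = t['refund'] * 5:
   refund store  refund_x5
0      81    S5        405
1      81    S4        405
sort by refund_x5:
   refund store  refund_x5
0      81    S5        405
1      81    S4        405
add column refund_x5_minus_refund = t['refund_x5'] - t['refund']:
   refund store  refund_x5  refund_x5_minus_refund
0      81    S5        405                     324
1      81    S4        405                     324

324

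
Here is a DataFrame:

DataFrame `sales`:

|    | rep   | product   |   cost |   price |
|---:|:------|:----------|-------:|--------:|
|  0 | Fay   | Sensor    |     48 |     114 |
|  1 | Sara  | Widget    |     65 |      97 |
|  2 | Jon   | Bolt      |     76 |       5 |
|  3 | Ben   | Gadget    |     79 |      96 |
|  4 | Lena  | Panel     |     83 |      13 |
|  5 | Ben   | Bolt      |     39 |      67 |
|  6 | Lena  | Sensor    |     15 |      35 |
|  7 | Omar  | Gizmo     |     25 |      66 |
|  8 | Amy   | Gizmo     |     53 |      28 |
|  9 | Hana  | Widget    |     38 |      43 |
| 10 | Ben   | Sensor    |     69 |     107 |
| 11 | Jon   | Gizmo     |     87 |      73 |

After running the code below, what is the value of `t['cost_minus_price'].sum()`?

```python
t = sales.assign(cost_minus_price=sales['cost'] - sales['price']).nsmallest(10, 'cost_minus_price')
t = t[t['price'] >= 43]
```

add column cost_minus_price = sales['cost'] - sales['price']:
     rep product  cost  price  cost_minus_price
0    Fay  Sensor    48    114               -66
1   Sara  Widget    65     97               -32
2    Jon    Bolt    76      5                71
3    Ben  Gadget    79     96               -17
4   Lena   Panel    83     13                70
5    Ben    Bolt    39     67               -28
6   Lena  Sensor    15     35               -20
7   Omar   Gizmo    25     66               -41
8    Amy   Gizmo    53     28                25
9   Hana  Widget    38     43                -5
10   Ben  Sensor    69    107               -38
11   Jon   Gizmo    87     73                14
take 10 rows with smallest cost_minus_price:
     rep product  cost  price  cost_minus_price
0    Fay  Sensor    48    114               -66
7   Omar   Gizmo    25     66               -41
10   Ben  Sensor    69    107               -38
1   Sara  Widget    65     97               -32
5    Ben    Bolt    39     67               -28
6   Lena  Sensor    15     35               -20
3    Ben  Gadget    79     96               -17
9   Hana  Widget    38     43                -5
11   Jon   Gizmo    87     73                14
8    Amy   Gizmo    53     28                25
filter rows where price >= 43:
     rep product  cost  price  cost_minus_price
0    Fay  Sensor    48    114               -66
7   Omar   Gizmo    25     66               -41
10   Ben  Sensor    69    107               -38
1   Sara  Widget    65     97               -32
5    Ben    Bolt    39     67               -28
3    Ben  Gadget    79     96               -17
9   Hana  Widget    38     43                -5
11   Jon   Gizmo    87     73                14
Taking the sum of column 'cost_minus_price' gives -213.

-213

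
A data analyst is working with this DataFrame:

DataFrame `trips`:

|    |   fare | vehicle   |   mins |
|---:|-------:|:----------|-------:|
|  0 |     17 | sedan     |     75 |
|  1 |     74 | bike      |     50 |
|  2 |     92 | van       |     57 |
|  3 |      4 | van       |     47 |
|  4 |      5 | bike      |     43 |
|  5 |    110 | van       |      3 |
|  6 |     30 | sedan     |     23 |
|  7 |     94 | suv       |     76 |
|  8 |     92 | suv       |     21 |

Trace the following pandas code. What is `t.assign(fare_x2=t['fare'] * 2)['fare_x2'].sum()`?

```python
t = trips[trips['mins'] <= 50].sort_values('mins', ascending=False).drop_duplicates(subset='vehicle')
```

400

filter rows where mins <= 50:
   fare vehicle  mins
1    74    bike    50
3     4     van    47
4     5    bike    43
5   110     van     3
6    30   sedan    23
8    92     suv    21
sort by mins descending:
   fare vehicle  mins
1    74    bike    50
3     4     van    47
4     5    bike    43
6    30   sedan    23
8    92     suv    21
5   110     van     3
drop duplicate vehicle (keep=first):
   fare vehicle  mins
1    74    bike    50
3     4     van    47
6    30   sedan    23
8    92     suv    21
add column fare_x2 = t['fare'] * 2:
   fare vehicle  mins  fare_x2
1    74    bike    50      148
3     4     van    47        8
6    30   sedan    23       60
8    92     suv    21      184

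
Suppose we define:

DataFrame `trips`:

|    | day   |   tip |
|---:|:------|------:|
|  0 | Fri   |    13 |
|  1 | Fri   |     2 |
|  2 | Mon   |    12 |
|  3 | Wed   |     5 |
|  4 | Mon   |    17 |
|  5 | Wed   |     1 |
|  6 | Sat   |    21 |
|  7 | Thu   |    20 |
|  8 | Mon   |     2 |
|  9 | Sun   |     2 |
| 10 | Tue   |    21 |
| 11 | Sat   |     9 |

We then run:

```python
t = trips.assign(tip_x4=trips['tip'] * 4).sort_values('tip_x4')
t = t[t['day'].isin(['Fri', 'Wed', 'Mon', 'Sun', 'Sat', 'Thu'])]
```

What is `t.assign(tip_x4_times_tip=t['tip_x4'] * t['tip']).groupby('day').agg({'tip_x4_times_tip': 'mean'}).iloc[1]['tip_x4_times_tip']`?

add column tip_x4 = trips['tip'] * 4:
    day  tip  tip_x4
0   Fri   13      52
1   Fri    2       8
2   Mon   12      48
3   Wed    5      20
4   Mon   17      68
5   Wed    1       4
6   Sat   21      84
7   Thu   20      80
8   Mon    2       8
9   Sun    2       8
10  Tue   21      84
11  Sat    9      36
sort by tip_x4:
    day  tip  tip_x4
5   Wed    1       4
1   Fri    2       8
8   Mon    2       8
9   Sun    2       8
3   Wed    5      20
11  Sat    9      36
2   Mon   12      48
0   Fri   13      52
4   Mon   17      68
7   Thu   20      80
6   Sat   21      84
10  Tue   21      84
filter rows where day in ['Fri', 'Wed', 'Mon', 'Sun', 'Sat', 'Thu']:
    day  tip  tip_x4
5   Wed    1       4
1   Fri    2       8
8   Mon    2       8
9   Sun    2       8
3   Wed    5      20
11  Sat    9      36
2   Mon   12      48
0   Fri   13      52
4   Mon   17      68
7   Thu   20      80
6   Sat   21      84
add column tip_x4_times_tip = t['tip_x4'] * t['tip']:
    day  tip  tip_x4  tip_x4_times_tip
5   Wed    1       4                 4
1   Fri    2       8                16
8   Mon    2       8                16
9   Sun    2       8                16
3   Wed    5      20               100
11  Sat    9      36               324
2   Mon   12      48               576
0   Fri   13      52               676
4   Mon   17      68              1156
7   Thu   20      80              1600
6   Sat   21      84              1764
group by day, mean of tip_x4_times_tip:
     tip_x4_times_tip
day                  
Fri        346.000000
Mon        582.666667
Sat       1044.000000
Sun         16.000000
Thu       1600.000000
Wed         52.000000
value at position 1, column 'tip_x4_times_tip' → 582.666666667

582.666666667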